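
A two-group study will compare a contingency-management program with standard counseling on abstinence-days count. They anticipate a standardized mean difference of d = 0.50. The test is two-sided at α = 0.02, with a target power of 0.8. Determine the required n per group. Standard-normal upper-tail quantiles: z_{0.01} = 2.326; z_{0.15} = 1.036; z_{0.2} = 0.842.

For two independent groups with equal n: n = 2·((z_{α/2} + z_β) / d)².
z_{α/2} + z_β = 2.326 + 0.842 = 3.168.
n = 2 × (3.168 / 0.50)² = 2 × 6.336² = 2 × 40.14 = 80.3.
Round up to the next whole participant.

n = 81 per group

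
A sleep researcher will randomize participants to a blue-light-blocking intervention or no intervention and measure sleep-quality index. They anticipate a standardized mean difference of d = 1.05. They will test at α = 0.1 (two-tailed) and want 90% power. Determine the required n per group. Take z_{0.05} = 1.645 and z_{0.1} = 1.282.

n = 16 per group

For two independent groups with equal n: n = 2·((z_{α/2} + z_β) / d)².
z_{α/2} + z_β = 1.645 + 1.282 = 2.927.
n = 2 × (2.927 / 1.05)² = 2 × 2.788² = 2 × 7.77 = 15.5.
Round up to the next whole participant.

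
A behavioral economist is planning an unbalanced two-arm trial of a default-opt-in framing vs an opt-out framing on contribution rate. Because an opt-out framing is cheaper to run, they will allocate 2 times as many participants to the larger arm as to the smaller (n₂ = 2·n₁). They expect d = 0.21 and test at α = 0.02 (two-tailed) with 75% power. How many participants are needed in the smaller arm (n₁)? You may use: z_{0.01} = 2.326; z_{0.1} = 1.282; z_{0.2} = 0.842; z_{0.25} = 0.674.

With allocation ratio k = n₂/n₁ = 2, Var(x̄₁−x̄₂) = σ²(1/n₁ + 1/(k·n₁)) = σ²·(k+1)/(k·n₁).
So n₁ = (1 + 1/k)·((z_{α/2} + z_β)/d)² = 1.500 × (3.000/0.21)².
n₁ = 1.500 × 204.08 = 306.1.
Round up: n₁ = 307, giving n₂ = 2 × 307 = 614.

n₁ = 307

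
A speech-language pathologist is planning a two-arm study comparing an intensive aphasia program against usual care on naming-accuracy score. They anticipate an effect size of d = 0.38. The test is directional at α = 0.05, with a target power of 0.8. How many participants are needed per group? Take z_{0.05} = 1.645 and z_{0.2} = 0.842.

For two independent groups with equal n: n = 2·((z_{α} + z_β) / d)².
z_{α} + z_β = 1.645 + 0.842 = 2.487.
n = 2 × (2.487 / 0.38)² = 2 × 6.545² = 2 × 42.83 = 85.7.
Round up to the next whole participant.

n = 86 per group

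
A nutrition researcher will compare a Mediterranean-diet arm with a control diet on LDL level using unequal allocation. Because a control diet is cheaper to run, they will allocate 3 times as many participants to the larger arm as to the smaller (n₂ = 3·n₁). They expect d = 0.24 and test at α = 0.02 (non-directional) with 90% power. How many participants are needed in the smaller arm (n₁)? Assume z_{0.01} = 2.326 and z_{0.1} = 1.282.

With allocation ratio k = n₂/n₁ = 3, Var(x̄₁−x̄₂) = σ²(1/n₁ + 1/(k·n₁)) = σ²·(k+1)/(k·n₁).
So n₁ = (1 + 1/k)·((z_{α/2} + z_β)/d)² = 1.333 × (3.608/0.24)².
n₁ = 1.333 × 226.00 = 301.3.
Round up: n₁ = 302, giving n₂ = 3 × 302 = 906.

n₁ = 302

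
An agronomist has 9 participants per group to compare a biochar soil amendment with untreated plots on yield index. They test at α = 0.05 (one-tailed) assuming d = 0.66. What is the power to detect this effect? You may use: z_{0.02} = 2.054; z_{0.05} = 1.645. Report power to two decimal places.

For two equal groups, power = Φ(d·√(n/2) − z_{α}).
d·√(n/2) = 0.66 × √(9/2) = 0.66 × 2.121 = 1.400.
z_β = 1.400 − 1.645 = -0.245.
Power = Φ(-0.245) = 0.403.

power ≈ 0.40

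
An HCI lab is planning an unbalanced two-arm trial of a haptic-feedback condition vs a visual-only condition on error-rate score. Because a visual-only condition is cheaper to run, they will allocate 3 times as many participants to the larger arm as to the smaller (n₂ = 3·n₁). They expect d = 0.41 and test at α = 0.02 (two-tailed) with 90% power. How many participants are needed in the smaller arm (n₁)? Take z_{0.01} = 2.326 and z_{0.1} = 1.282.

With allocation ratio k = n₂/n₁ = 3, Var(x̄₁−x̄₂) = σ²(1/n₁ + 1/(k·n₁)) = σ²·(k+1)/(k·n₁).
So n₁ = (1 + 1/k)·((z_{α/2} + z_β)/d)² = 1.333 × (3.608/0.41)².
n₁ = 1.333 × 77.44 = 103.3.
Round up: n₁ = 104, giving n₂ = 3 × 104 = 312.

n₁ = 104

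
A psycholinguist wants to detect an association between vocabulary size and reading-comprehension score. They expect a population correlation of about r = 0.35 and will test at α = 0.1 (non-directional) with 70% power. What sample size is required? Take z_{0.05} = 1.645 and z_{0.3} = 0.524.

Fisher's z: C = ½·ln((1+r)/(1−r)) = ½·ln(2.0769) = 0.3654.
n = ((z_{α/2} + z_β)/C)² + 3.
(1.645 + 0.524) / 0.3654 = 2.169 / 0.3654 = 5.936.
n = 5.936² + 3 = 35.24 + 3 = 38.2.
Round up.

n = 39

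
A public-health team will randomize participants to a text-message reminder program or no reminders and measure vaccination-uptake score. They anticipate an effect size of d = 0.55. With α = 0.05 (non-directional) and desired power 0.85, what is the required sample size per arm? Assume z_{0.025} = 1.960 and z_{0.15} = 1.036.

n = 60 per group

For two independent groups with equal n: n = 2·((z_{α/2} + z_β) / d)².
z_{α/2} + z_β = 1.960 + 1.036 = 2.996.
n = 2 × (2.996 / 0.55)² = 2 × 5.447² = 2 × 29.67 = 59.3.
Round up to the next whole participant.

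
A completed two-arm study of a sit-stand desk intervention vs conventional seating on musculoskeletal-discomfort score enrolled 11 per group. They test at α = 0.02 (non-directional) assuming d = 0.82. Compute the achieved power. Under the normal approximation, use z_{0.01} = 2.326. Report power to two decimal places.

power ≈ 0.34

For two equal groups, power = Φ(d·√(n/2) − z_{α/2}).
d·√(n/2) = 0.82 × √(11/2) = 0.82 × 2.345 = 1.923.
z_β = 1.923 − 2.326 = -0.403.
Power = Φ(-0.403) = 0.344.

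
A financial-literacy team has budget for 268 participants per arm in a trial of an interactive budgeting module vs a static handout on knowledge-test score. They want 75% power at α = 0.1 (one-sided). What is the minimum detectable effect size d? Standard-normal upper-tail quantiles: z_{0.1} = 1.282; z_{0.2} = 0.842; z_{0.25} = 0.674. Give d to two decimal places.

d_min ≈ 0.17

For two independent groups of n = 268 each: d_min = (z_{α} + z_β)·√(2/n).
z-sum = 1.282 + 0.674 = 1.956.
d_min = 1.956 × √(2/268) = 1.956 × 0.0864 = 0.169.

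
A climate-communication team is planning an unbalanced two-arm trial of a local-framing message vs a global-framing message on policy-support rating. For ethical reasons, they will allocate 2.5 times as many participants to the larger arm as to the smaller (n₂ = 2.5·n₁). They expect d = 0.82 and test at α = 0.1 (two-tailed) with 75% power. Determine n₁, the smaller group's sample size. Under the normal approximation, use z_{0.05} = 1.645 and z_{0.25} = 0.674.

n₁ = 12

With allocation ratio k = n₂/n₁ = 2.5, Var(x̄₁−x̄₂) = σ²(1/n₁ + 1/(k·n₁)) = σ²·(k+1)/(k·n₁).
So n₁ = (1 + 1/k)·((z_{α/2} + z_β)/d)² = 1.400 × (2.319/0.82)².
n₁ = 1.400 × 8.00 = 11.2.
Round up: n₁ = 12, giving n₂ = 2.5 × 12 = 30.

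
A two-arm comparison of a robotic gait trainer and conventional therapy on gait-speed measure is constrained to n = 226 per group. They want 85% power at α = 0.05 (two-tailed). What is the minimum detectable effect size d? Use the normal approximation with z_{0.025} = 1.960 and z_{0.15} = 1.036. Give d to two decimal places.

For two independent groups of n = 226 each: d_min = (z_{α/2} + z_β)·√(2/n).
z-sum = 1.960 + 1.036 = 2.996.
d_min = 2.996 × √(2/226) = 2.996 × 0.0941 = 0.282.

d_min ≈ 0.28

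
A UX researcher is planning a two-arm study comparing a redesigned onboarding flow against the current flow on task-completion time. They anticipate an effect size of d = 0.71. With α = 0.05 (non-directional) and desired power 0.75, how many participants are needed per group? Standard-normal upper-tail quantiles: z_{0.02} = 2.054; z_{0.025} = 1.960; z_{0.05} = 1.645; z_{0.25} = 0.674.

n = 28 per group

For two independent groups with equal n: n = 2·((z_{α/2} + z_β) / d)².
z_{α/2} + z_β = 1.960 + 0.674 = 2.634.
n = 2 × (2.634 / 0.71)² = 2 × 3.710² = 2 × 13.76 = 27.5.
Round up to the next whole participant.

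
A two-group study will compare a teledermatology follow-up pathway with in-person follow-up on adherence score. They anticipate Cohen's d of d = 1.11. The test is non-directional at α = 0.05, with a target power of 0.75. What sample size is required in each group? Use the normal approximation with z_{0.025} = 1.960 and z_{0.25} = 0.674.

n = 12 per group

For two independent groups with equal n: n = 2·((z_{α/2} + z_β) / d)².
z_{α/2} + z_β = 1.960 + 0.674 = 2.634.
n = 2 × (2.634 / 1.11)² = 2 × 2.373² = 2 × 5.63 = 11.3.
Round up to the next whole participant.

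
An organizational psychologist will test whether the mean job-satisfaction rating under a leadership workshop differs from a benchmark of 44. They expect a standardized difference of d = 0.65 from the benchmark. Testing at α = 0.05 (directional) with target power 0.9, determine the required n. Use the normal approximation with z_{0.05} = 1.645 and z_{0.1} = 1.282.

For a one-sample test: n = ((z_{α} + z_β) / d)².
z_{α} + z_β = 1.645 + 1.282 = 2.927.
n = (2.927 / 0.65)² = 4.503² = 20.28.
Round up.

n = 21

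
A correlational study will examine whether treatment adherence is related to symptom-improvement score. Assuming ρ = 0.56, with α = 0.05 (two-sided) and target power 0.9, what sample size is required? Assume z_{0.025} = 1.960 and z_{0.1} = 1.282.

n = 30

Fisher's z: C = ½·ln((1+r)/(1−r)) = ½·ln(3.5455) = 0.6328.
n = ((z_{α/2} + z_β)/C)² + 3.
(1.960 + 1.282) / 0.6328 = 3.242 / 0.6328 = 5.123.
n = 5.123² + 3 = 26.25 + 3 = 29.2.
Round up.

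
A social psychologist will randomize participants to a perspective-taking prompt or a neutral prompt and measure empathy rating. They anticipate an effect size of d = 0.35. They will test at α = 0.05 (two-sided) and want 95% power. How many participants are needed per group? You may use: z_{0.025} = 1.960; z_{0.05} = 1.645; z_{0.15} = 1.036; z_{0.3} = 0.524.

For two independent groups with equal n: n = 2·((z_{α/2} + z_β) / d)².
z_{α/2} + z_β = 1.960 + 1.645 = 3.605.
n = 2 × (3.605 / 0.35)² = 2 × 10.300² = 2 × 106.09 = 212.2.
Round up to the next whole participant.

n = 213 per group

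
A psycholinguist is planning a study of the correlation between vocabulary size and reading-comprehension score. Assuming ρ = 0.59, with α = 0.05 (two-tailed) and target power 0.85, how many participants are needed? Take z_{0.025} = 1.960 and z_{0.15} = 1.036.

n = 23

Fisher's z: C = ½·ln((1+r)/(1−r)) = ½·ln(3.8780) = 0.6777.
n = ((z_{α/2} + z_β)/C)² + 3.
(1.960 + 1.036) / 0.6777 = 2.996 / 0.6777 = 4.421.
n = 4.421² + 3 = 19.54 + 3 = 22.5.
Round up.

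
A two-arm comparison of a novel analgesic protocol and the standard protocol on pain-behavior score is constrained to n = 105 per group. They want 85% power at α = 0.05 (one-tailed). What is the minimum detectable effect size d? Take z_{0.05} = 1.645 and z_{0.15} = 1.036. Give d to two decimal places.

For two independent groups of n = 105 each: d_min = (z_{α} + z_β)·√(2/n).
z-sum = 1.645 + 1.036 = 2.681.
d_min = 2.681 × √(2/105) = 2.681 × 0.1380 = 0.370.

d_min ≈ 0.37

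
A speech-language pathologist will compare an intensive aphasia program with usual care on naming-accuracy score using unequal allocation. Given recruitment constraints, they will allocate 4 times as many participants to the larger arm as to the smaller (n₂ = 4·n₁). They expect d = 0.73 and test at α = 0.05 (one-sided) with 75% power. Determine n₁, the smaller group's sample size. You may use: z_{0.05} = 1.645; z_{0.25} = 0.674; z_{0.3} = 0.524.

n₁ = 13

With allocation ratio k = n₂/n₁ = 4, Var(x̄₁−x̄₂) = σ²(1/n₁ + 1/(k·n₁)) = σ²·(k+1)/(k·n₁).
So n₁ = (1 + 1/k)·((z_{α} + z_β)/d)² = 1.250 × (2.319/0.73)².
n₁ = 1.250 × 10.09 = 12.6.
Round up: n₁ = 13, giving n₂ = 4 × 13 = 52.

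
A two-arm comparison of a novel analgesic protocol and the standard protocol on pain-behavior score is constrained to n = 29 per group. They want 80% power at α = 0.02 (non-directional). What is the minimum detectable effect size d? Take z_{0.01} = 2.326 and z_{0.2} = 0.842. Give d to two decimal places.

d_min ≈ 0.83

For two independent groups of n = 29 each: d_min = (z_{α/2} + z_β)·√(2/n).
z-sum = 2.326 + 0.842 = 3.168.
d_min = 3.168 × √(2/29) = 3.168 × 0.2626 = 0.832.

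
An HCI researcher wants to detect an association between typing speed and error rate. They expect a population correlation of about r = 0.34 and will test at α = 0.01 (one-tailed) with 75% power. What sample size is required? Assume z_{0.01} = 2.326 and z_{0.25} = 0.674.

Fisher's z: C = ½·ln((1+r)/(1−r)) = ½·ln(2.0303) = 0.3541.
n = ((z_{α} + z_β)/C)² + 3.
(2.326 + 0.674) / 0.3541 = 3.000 / 0.3541 = 8.472.
n = 8.472² + 3 = 71.78 + 3 = 74.8.
Round up.

n = 75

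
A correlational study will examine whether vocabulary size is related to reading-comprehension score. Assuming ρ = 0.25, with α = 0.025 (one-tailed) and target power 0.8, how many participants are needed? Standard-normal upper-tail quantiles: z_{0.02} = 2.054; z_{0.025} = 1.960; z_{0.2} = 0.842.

Fisher's z: C = ½·ln((1+r)/(1−r)) = ½·ln(1.6667) = 0.2554.
n = ((z_{α} + z_β)/C)² + 3.
(1.960 + 0.842) / 0.2554 = 2.802 / 0.2554 = 10.971.
n = 10.971² + 3 = 120.36 + 3 = 123.4.
Round up.

n = 124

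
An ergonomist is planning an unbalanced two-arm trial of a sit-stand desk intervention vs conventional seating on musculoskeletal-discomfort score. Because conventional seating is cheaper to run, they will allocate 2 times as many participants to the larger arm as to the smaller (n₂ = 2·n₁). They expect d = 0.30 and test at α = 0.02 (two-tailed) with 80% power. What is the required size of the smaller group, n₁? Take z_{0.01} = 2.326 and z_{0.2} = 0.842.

n₁ = 168

With allocation ratio k = n₂/n₁ = 2, Var(x̄₁−x̄₂) = σ²(1/n₁ + 1/(k·n₁)) = σ²·(k+1)/(k·n₁).
So n₁ = (1 + 1/k)·((z_{α/2} + z_β)/d)² = 1.500 × (3.168/0.30)².
n₁ = 1.500 × 111.51 = 167.3.
Round up: n₁ = 168, giving n₂ = 2 × 168 = 336.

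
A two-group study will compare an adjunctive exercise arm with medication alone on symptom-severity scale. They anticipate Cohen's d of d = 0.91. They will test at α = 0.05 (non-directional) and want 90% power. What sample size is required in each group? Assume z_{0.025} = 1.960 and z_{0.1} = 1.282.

n = 26 per group

For two independent groups with equal n: n = 2·((z_{α/2} + z_β) / d)².
z_{α/2} + z_β = 1.960 + 1.282 = 3.242.
n = 2 × (3.242 / 0.91)² = 2 × 3.563² = 2 × 12.69 = 25.4.
Round up to the next whole participant.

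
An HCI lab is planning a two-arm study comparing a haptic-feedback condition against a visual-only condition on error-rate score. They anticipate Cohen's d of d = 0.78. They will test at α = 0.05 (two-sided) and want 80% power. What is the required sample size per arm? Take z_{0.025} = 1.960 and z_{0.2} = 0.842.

For two independent groups with equal n: n = 2·((z_{α/2} + z_β) / d)².
z_{α/2} + z_β = 1.960 + 0.842 = 2.802.
n = 2 × (2.802 / 0.78)² = 2 × 3.592² = 2 × 12.90 = 25.8.
Round up to the next whole participant.

n = 26 per group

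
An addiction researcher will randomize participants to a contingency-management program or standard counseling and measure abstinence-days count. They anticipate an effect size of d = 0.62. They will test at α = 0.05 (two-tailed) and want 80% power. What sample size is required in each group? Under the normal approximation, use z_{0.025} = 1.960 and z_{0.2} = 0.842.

For two independent groups with equal n: n = 2·((z_{α/2} + z_β) / d)².
z_{α/2} + z_β = 1.960 + 0.842 = 2.802.
n = 2 × (2.802 / 0.62)² = 2 × 4.519² = 2 × 20.42 = 40.8.
Round up to the next whole participant.

n = 41 per group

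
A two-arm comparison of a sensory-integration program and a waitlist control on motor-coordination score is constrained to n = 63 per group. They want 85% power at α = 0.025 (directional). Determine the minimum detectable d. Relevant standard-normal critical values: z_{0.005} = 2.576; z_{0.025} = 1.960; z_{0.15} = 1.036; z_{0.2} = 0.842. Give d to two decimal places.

d_min ≈ 0.53

For two independent groups of n = 63 each: d_min = (z_{α} + z_β)·√(2/n).
z-sum = 1.960 + 1.036 = 2.996.
d_min = 2.996 × √(2/63) = 2.996 × 0.1782 = 0.534.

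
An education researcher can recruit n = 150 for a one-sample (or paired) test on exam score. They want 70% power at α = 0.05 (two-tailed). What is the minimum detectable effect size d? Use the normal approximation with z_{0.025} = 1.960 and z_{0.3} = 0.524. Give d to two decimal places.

d_min ≈ 0.20

For a single sample (or paired design) of n = 150: d_min = (z_{α/2} + z_β)/√n.
z-sum = 1.960 + 0.524 = 2.484.
d_min = 2.484 / √150 = 2.484 / 12.247 = 0.203.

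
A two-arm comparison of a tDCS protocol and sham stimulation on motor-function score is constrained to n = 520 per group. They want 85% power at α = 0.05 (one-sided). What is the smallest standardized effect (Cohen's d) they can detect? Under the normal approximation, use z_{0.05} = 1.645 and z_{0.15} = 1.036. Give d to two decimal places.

d_min ≈ 0.17

For two independent groups of n = 520 each: d_min = (z_{α} + z_β)·√(2/n).
z-sum = 1.645 + 1.036 = 2.681.
d_min = 2.681 × √(2/520) = 2.681 × 0.0620 = 0.166.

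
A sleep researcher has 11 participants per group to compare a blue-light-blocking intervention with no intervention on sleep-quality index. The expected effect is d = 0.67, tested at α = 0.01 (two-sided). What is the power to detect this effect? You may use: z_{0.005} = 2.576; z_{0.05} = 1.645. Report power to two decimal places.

power ≈ 0.16

For two equal groups, power = Φ(d·√(n/2) − z_{α/2}).
d·√(n/2) = 0.67 × √(11/2) = 0.67 × 2.345 = 1.571.
z_β = 1.571 − 2.576 = -1.005.
Power = Φ(-1.005) = 0.158.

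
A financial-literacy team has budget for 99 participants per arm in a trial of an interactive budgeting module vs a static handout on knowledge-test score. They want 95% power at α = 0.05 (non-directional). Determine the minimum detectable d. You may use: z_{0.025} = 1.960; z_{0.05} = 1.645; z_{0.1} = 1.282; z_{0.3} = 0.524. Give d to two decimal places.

d_min ≈ 0.51

For two independent groups of n = 99 each: d_min = (z_{α/2} + z_β)·√(2/n).
z-sum = 1.960 + 1.645 = 3.605.
d_min = 3.605 × √(2/99) = 3.605 × 0.1421 = 0.512.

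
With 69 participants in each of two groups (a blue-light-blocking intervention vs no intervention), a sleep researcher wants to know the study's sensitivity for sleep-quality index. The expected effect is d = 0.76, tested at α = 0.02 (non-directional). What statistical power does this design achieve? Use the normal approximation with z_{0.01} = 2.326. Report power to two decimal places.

power ≈ 0.98

For two equal groups, power = Φ(d·√(n/2) − z_{α/2}).
d·√(n/2) = 0.76 × √(69/2) = 0.76 × 5.874 = 4.464.
z_β = 4.464 − 2.326 = 2.138.
Power = Φ(2.138) = 0.984.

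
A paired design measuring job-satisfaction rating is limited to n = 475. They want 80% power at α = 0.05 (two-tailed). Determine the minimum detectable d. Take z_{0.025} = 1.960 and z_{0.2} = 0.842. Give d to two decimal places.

d_min ≈ 0.13

For a single sample (or paired design) of n = 475: d_min = (z_{α/2} + z_β)/√n.
z-sum = 1.960 + 0.842 = 2.802.
d_min = 2.802 / √475 = 2.802 / 21.794 = 0.129.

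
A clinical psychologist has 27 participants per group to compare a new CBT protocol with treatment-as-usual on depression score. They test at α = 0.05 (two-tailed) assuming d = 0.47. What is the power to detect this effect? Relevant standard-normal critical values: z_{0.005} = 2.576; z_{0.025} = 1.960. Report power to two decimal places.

power ≈ 0.41

For two equal groups, power = Φ(d·√(n/2) − z_{α/2}).
d·√(n/2) = 0.47 × √(27/2) = 0.47 × 3.674 = 1.727.
z_β = 1.727 − 1.960 = -0.233.
Power = Φ(-0.233) = 0.408.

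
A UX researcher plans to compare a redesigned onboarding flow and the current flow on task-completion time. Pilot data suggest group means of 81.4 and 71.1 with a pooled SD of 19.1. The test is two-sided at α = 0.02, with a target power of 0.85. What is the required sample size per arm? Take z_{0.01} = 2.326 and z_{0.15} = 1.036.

n = 78 per group

Cohen's d = |M₁ − M₂| / SD_pooled = |81.4 − 71.1| / 19.1 = 10.3 / 19.1 = 0.539.
For two independent groups with equal n: n = 2·((z_{α/2} + z_β) / d)².
z_{α/2} + z_β = 2.326 + 1.036 = 3.362.
n = 2 × (3.362 / 0.539)² = 2 × 6.237² = 2 × 38.91 = 77.8.
Round up to the next whole participant.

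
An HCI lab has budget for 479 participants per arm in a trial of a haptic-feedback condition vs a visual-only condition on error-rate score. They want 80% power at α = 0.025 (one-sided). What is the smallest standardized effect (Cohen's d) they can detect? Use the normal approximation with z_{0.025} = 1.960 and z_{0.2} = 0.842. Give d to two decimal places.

d_min ≈ 0.18

For two independent groups of n = 479 each: d_min = (z_{α} + z_β)·√(2/n).
z-sum = 1.960 + 0.842 = 2.802.
d_min = 2.802 × √(2/479) = 2.802 × 0.0646 = 0.181.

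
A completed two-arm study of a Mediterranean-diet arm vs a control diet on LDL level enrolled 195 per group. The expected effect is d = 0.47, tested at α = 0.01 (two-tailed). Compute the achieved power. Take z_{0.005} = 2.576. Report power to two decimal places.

power ≈ 0.98

For two equal groups, power = Φ(d·√(n/2) − z_{α/2}).
d·√(n/2) = 0.47 × √(195/2) = 0.47 × 9.874 = 4.641.
z_β = 4.641 − 2.576 = 2.065.
Power = Φ(2.065) = 0.981.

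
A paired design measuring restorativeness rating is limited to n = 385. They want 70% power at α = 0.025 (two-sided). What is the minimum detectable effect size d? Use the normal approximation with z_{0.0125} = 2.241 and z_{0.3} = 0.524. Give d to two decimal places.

d_min ≈ 0.14

For a single sample (or paired design) of n = 385: d_min = (z_{α/2} + z_β)/√n.
z-sum = 2.241 + 0.524 = 2.765.
d_min = 2.765 / √385 = 2.765 / 19.621 = 0.141.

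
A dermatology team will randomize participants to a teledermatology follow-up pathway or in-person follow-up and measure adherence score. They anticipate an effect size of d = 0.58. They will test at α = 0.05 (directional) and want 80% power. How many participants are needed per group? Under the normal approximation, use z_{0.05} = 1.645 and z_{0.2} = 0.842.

For two independent groups with equal n: n = 2·((z_{α} + z_β) / d)².
z_{α} + z_β = 1.645 + 0.842 = 2.487.
n = 2 × (2.487 / 0.58)² = 2 × 4.288² = 2 × 18.39 = 36.8.
Round up to the next whole participant.

n = 37 per group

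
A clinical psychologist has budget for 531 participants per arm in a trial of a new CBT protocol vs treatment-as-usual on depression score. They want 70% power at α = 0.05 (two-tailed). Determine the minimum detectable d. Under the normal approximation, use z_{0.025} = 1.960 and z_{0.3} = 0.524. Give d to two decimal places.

For two independent groups of n = 531 each: d_min = (z_{α/2} + z_β)·√(2/n).
z-sum = 1.960 + 0.524 = 2.484.
d_min = 2.484 × √(2/531) = 2.484 × 0.0614 = 0.152.

d_min ≈ 0.15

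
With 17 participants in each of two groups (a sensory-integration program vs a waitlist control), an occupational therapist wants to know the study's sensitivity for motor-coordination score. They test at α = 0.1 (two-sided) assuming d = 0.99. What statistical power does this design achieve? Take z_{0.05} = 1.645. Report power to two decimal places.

For two equal groups, power = Φ(d·√(n/2) − z_{α/2}).
d·√(n/2) = 0.99 × √(17/2) = 0.99 × 2.915 = 2.886.
z_β = 2.886 − 1.645 = 1.241.
Power = Φ(1.241) = 0.893.

power ≈ 0.89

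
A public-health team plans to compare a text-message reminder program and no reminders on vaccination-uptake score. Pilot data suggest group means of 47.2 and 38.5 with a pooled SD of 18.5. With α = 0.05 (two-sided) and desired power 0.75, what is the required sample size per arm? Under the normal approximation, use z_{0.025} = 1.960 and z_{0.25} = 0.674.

Cohen's d = |M₁ − M₂| / SD_pooled = |47.2 − 38.5| / 18.5 = 8.7 / 18.5 = 0.470.
For two independent groups with equal n: n = 2·((z_{α/2} + z_β) / d)².
z_{α/2} + z_β = 1.960 + 0.674 = 2.634.
n = 2 × (2.634 / 0.470)² = 2 × 5.604² = 2 × 31.41 = 62.8.
Round up to the next whole participant.

n = 63 per group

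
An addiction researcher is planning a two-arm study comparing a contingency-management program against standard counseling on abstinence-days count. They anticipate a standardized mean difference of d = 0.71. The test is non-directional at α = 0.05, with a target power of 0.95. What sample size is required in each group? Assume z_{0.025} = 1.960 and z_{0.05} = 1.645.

For two independent groups with equal n: n = 2·((z_{α/2} + z_β) / d)².
z_{α/2} + z_β = 1.960 + 1.645 = 3.605.
n = 2 × (3.605 / 0.71)² = 2 × 5.077² = 2 × 25.78 = 51.6.
Round up to the next whole participant.

n = 52 per group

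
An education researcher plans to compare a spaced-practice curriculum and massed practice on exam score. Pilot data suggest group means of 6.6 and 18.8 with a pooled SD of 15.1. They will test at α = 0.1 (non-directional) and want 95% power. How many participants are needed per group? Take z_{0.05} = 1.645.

Cohen's d = |M₁ − M₂| / SD_pooled = |6.6 − 18.8| / 15.1 = 12.2 / 15.1 = 0.808.
For two independent groups with equal n: n = 2·((z_{α/2} + z_β) / d)².
z_{α/2} + z_β = 1.645 + 1.645 = 3.290.
n = 2 × (3.290 / 0.808)² = 2 × 4.072² = 2 × 16.58 = 33.2.
Round up to the next whole participant.

n = 34 per group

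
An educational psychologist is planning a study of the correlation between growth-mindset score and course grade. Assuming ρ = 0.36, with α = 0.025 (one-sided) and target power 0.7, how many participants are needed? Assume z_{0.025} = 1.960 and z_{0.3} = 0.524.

n = 47

Fisher's z: C = ½·ln((1+r)/(1−r)) = ½·ln(2.1250) = 0.3769.
n = ((z_{α} + z_β)/C)² + 3.
(1.960 + 0.524) / 0.3769 = 2.484 / 0.3769 = 6.591.
n = 6.591² + 3 = 43.44 + 3 = 46.4.
Round up.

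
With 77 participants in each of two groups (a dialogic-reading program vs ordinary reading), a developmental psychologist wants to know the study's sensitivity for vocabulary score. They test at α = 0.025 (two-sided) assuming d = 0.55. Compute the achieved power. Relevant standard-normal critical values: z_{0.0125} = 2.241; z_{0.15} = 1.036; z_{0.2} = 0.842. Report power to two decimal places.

power ≈ 0.88

For two equal groups, power = Φ(d·√(n/2) − z_{α/2}).
d·√(n/2) = 0.55 × √(77/2) = 0.55 × 6.205 = 3.413.
z_β = 3.413 − 2.241 = 1.172.
Power = Φ(1.172) = 0.879.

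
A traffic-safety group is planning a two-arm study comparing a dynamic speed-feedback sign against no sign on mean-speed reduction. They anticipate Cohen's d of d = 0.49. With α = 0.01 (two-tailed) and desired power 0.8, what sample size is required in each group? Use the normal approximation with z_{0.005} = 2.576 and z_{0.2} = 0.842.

For two independent groups with equal n: n = 2·((z_{α/2} + z_β) / d)².
z_{α/2} + z_β = 2.576 + 0.842 = 3.418.
n = 2 × (3.418 / 0.49)² = 2 × 6.976² = 2 × 48.66 = 97.3.
Round up to the next whole participant.

n = 98 per group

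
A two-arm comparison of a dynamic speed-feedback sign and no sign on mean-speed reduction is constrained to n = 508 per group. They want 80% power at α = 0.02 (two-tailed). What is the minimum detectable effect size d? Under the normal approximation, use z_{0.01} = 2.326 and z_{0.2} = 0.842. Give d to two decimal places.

d_min ≈ 0.20

For two independent groups of n = 508 each: d_min = (z_{α/2} + z_β)·√(2/n).
z-sum = 2.326 + 0.842 = 3.168.
d_min = 3.168 × √(2/508) = 3.168 × 0.0627 = 0.199.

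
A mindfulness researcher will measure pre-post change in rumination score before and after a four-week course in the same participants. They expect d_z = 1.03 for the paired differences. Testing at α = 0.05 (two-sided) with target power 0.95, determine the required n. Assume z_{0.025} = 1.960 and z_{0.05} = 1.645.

n = 13 pairs

For a paired (one-sample on differences) test: n = ((z_{α/2} + z_β) / d)².
z_{α/2} + z_β = 1.960 + 1.645 = 3.605.
n = (3.605 / 1.03)² = 3.500² = 12.25.
Round up.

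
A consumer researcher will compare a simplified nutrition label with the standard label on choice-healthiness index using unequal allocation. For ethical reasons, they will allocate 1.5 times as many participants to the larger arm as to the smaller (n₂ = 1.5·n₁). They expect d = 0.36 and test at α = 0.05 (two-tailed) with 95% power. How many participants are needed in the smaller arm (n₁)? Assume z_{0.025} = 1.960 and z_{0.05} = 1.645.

With allocation ratio k = n₂/n₁ = 1.5, Var(x̄₁−x̄₂) = σ²(1/n₁ + 1/(k·n₁)) = σ²·(k+1)/(k·n₁).
So n₁ = (1 + 1/k)·((z_{α/2} + z_β)/d)² = 1.667 × (3.605/0.36)².
n₁ = 1.667 × 100.28 = 167.1.
Round up: n₁ = 168, giving n₂ = 1.5 × 168 = 252.

n₁ = 168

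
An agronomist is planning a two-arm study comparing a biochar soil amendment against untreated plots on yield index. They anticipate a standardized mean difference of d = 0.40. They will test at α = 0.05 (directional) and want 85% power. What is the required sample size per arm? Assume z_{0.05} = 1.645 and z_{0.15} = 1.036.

n = 90 per group

For two independent groups with equal n: n = 2·((z_{α} + z_β) / d)².
z_{α} + z_β = 1.645 + 1.036 = 2.681.
n = 2 × (2.681 / 0.40)² = 2 × 6.702² = 2 × 44.92 = 89.8.
Round up to the next whole participant.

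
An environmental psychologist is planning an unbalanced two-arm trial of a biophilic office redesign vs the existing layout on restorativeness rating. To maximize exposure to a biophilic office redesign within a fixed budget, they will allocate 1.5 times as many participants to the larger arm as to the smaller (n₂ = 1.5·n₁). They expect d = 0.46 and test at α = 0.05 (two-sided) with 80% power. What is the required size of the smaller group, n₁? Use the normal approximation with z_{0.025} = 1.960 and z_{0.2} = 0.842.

n₁ = 62

With allocation ratio k = n₂/n₁ = 1.5, Var(x̄₁−x̄₂) = σ²(1/n₁ + 1/(k·n₁)) = σ²·(k+1)/(k·n₁).
So n₁ = (1 + 1/k)·((z_{α/2} + z_β)/d)² = 1.667 × (2.802/0.46)².
n₁ = 1.667 × 37.10 = 61.8.
Round up: n₁ = 62, giving n₂ = 1.5 × 62 = 93.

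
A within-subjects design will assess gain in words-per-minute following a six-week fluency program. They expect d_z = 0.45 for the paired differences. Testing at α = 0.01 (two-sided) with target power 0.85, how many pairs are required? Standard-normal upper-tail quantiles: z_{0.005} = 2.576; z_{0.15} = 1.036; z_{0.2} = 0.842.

n = 65 pairs

For a paired (one-sample on differences) test: n = ((z_{α/2} + z_β) / d)².
z_{α/2} + z_β = 2.576 + 1.036 = 3.612.
n = (3.612 / 0.45)² = 8.027² = 64.43.
Round up.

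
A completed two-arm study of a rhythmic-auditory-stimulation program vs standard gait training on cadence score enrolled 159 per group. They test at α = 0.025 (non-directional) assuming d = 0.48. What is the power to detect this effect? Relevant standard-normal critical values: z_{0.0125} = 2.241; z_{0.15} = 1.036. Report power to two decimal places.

power ≈ 0.98

For two equal groups, power = Φ(d·√(n/2) − z_{α/2}).
d·√(n/2) = 0.48 × √(159/2) = 0.48 × 8.916 = 4.280.
z_β = 4.280 − 2.241 = 2.039.
Power = Φ(2.039) = 0.979.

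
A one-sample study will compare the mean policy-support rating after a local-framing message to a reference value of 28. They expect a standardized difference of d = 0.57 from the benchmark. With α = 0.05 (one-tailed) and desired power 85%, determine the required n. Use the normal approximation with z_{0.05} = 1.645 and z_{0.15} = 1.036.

n = 23

For a one-sample test: n = ((z_{α} + z_β) / d)².
z_{α} + z_β = 1.645 + 1.036 = 2.681.
n = (2.681 / 0.57)² = 4.704² = 22.12.
Round up.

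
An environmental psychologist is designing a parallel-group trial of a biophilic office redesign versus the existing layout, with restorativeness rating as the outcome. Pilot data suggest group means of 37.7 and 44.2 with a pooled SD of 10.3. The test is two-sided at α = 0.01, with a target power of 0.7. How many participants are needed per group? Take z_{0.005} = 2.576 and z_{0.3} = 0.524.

n = 49 per group

Cohen's d = |M₁ − M₂| / SD_pooled = |37.7 − 44.2| / 10.3 = 6.5 / 10.3 = 0.631.
For two independent groups with equal n: n = 2·((z_{α/2} + z_β) / d)².
z_{α/2} + z_β = 2.576 + 0.524 = 3.100.
n = 2 × (3.100 / 0.631)² = 2 × 4.913² = 2 × 24.14 = 48.3.
Round up to the next whole participant.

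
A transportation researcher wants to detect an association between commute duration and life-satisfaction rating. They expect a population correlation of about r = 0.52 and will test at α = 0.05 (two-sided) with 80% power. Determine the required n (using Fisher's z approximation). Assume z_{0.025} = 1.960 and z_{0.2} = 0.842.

Fisher's z: C = ½·ln((1+r)/(1−r)) = ½·ln(3.1667) = 0.5763.
n = ((z_{α/2} + z_β)/C)² + 3.
(1.960 + 0.842) / 0.5763 = 2.802 / 0.5763 = 4.862.
n = 4.862² + 3 = 23.64 + 3 = 26.6.
Round up.

n = 27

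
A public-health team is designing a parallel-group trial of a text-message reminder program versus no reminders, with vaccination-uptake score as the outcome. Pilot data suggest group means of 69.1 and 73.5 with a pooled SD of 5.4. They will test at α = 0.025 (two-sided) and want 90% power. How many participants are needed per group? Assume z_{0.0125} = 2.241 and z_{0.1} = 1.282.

n = 38 per group

Cohen's d = |M₁ − M₂| / SD_pooled = |69.1 − 73.5| / 5.4 = 4.4 / 5.4 = 0.815.
For two independent groups with equal n: n = 2·((z_{α/2} + z_β) / d)².
z_{α/2} + z_β = 2.241 + 1.282 = 3.523.
n = 2 × (3.523 / 0.815)² = 2 × 4.323² = 2 × 18.69 = 37.4.
Round up to the next whole participant.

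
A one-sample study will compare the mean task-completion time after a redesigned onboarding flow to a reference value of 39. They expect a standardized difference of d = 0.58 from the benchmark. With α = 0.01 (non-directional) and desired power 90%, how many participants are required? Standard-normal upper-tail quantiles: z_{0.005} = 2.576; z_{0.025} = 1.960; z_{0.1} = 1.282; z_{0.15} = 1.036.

n = 45

For a one-sample test: n = ((z_{α/2} + z_β) / d)².
z_{α/2} + z_β = 2.576 + 1.282 = 3.858.
n = (3.858 / 0.58)² = 6.652² = 44.25.
Round up.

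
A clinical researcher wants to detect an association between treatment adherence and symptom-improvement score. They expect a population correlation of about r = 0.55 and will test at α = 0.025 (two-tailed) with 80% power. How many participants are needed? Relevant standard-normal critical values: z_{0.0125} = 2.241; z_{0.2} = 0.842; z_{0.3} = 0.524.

n = 28

Fisher's z: C = ½·ln((1+r)/(1−r)) = ½·ln(3.4444) = 0.6184.
n = ((z_{α/2} + z_β)/C)² + 3.
(2.241 + 0.842) / 0.6184 = 3.083 / 0.6184 = 4.985.
n = 4.985² + 3 = 24.85 + 3 = 27.9.
Round up.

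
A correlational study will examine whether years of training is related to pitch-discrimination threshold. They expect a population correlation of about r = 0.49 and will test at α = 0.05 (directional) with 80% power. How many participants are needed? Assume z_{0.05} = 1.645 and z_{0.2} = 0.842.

n = 25

Fisher's z: C = ½·ln((1+r)/(1−r)) = ½·ln(2.9216) = 0.5361.
n = ((z_{α} + z_β)/C)² + 3.
(1.645 + 0.842) / 0.5361 = 2.487 / 0.5361 = 4.639.
n = 4.639² + 3 = 21.52 + 3 = 24.5.
Round up.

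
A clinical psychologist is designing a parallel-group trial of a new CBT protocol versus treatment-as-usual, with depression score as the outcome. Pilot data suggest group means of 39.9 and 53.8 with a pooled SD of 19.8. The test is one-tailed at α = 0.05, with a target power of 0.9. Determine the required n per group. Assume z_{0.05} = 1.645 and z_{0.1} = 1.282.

Cohen's d = |M₁ − M₂| / SD_pooled = |39.9 − 53.8| / 19.8 = 13.9 / 19.8 = 0.702.
For two independent groups with equal n: n = 2·((z_{α} + z_β) / d)².
z_{α} + z_β = 1.645 + 1.282 = 2.927.
n = 2 × (2.927 / 0.702)² = 2 × 4.170² = 2 × 17.38 = 34.8.
Round up to the next whole participant.

n = 35 per group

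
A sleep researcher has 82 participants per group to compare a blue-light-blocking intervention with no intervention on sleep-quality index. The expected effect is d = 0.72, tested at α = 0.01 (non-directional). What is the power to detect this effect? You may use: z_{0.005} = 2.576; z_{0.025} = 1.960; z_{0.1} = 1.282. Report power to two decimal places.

For two equal groups, power = Φ(d·√(n/2) − z_{α/2}).
d·√(n/2) = 0.72 × √(82/2) = 0.72 × 6.403 = 4.610.
z_β = 4.610 − 2.576 = 2.034.
Power = Φ(2.034) = 0.979.

power ≈ 0.98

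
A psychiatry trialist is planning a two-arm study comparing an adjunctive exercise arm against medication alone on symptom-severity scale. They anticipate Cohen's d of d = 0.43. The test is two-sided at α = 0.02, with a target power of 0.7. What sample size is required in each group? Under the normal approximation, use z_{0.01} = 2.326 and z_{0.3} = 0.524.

For two independent groups with equal n: n = 2·((z_{α/2} + z_β) / d)².
z_{α/2} + z_β = 2.326 + 0.524 = 2.850.
n = 2 × (2.850 / 0.43)² = 2 × 6.628² = 2 × 43.93 = 87.9.
Round up to the next whole participant.

n = 88 per group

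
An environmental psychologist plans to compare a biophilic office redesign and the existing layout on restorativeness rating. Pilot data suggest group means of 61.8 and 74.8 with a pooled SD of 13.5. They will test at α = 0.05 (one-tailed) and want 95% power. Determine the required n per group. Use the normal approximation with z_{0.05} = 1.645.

n = 24 per group

Cohen's d = |M₁ − M₂| / SD_pooled = |61.8 − 74.8| / 13.5 = 13.0 / 13.5 = 0.963.
For two independent groups with equal n: n = 2·((z_{α} + z_β) / d)².
z_{α} + z_β = 1.645 + 1.645 = 3.290.
n = 2 × (3.290 / 0.963)² = 2 × 3.416² = 2 × 11.67 = 23.3.
Round up to the next whole participant.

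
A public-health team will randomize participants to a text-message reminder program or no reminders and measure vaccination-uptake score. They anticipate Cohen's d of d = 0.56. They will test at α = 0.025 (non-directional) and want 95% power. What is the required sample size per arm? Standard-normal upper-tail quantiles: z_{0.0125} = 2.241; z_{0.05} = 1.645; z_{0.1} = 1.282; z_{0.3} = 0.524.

n = 97 per group

For two independent groups with equal n: n = 2·((z_{α/2} + z_β) / d)².
z_{α/2} + z_β = 2.241 + 1.645 = 3.886.
n = 2 × (3.886 / 0.56)² = 2 × 6.939² = 2 × 48.15 = 96.3.
Round up to the next whole participant.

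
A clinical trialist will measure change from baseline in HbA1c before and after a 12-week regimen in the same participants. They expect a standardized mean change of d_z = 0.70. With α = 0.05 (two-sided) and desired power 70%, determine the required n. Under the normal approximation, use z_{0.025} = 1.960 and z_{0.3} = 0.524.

For a paired (one-sample on differences) test: n = ((z_{α/2} + z_β) / d)².
z_{α/2} + z_β = 1.960 + 0.524 = 2.484.
n = (2.484 / 0.70)² = 3.549² = 12.59.
Round up.

n = 13 pairs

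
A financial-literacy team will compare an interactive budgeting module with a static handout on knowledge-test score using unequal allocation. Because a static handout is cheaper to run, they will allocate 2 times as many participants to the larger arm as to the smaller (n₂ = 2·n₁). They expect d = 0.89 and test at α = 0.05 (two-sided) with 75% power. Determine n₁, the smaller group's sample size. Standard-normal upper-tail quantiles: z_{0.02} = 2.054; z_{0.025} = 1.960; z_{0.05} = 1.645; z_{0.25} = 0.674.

n₁ = 14

With allocation ratio k = n₂/n₁ = 2, Var(x̄₁−x̄₂) = σ²(1/n₁ + 1/(k·n₁)) = σ²·(k+1)/(k·n₁).
So n₁ = (1 + 1/k)·((z_{α/2} + z_β)/d)² = 1.500 × (2.634/0.89)².
n₁ = 1.500 × 8.76 = 13.1.
Round up: n₁ = 14, giving n₂ = 2 × 14 = 28.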